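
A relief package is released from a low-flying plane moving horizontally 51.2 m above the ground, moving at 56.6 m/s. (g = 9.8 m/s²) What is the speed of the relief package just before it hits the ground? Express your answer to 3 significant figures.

64.9 m/s

Fall time: t = √(2 × 51.2 / 9.8) = 3.232 s.
At impact: v_x = 56.6 m/s (unchanged), v_y = g t = 9.8 × 3.232 = 31.67 m/s.
Speed = √(v_x² + v_y²) = √(3204 + 1003) = 64.9 m/s.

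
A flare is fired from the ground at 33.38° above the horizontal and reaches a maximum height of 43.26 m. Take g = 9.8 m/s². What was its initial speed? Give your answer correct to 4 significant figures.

52.92 m/s

At maximum height v_y = 0, so (v₀ sin θ)² = 2 g H.
v₀ sin 33.38° = √(2 × 9.8 × 43.26) = 29.119 m/s.
v₀ = 29.119 / sin 33.38° = 29.119 / 0.5502 = 52.92 m/s.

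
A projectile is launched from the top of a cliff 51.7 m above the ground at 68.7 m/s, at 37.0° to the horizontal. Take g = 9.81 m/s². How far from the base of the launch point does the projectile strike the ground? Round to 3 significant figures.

523 m

Components: v_x = 68.7 cos 37.0° = 54.87 m/s, v_y = 68.7 sin 37.0° = 41.34 m/s.
Vertical: 0 = 51.7 + 41.34 t − ½(9.81) t² ⇒ 4.905 t² − 41.34 t − 51.7 = 0.
t = [41.34 + √(1709 + 1014)] / 9.810 = 9.533 s.
Horizontal: R = v_x · t = 54.87 × 9.533 = 523 m.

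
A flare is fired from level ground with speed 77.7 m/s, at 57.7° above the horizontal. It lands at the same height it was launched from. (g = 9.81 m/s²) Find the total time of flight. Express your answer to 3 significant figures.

Vertical component: v_y = 77.7 sin 57.7° = 65.68 m/s.
For a projectile landing at launch height, time of flight is t = 2 v_y / g = 2 × 65.68 / 9.81 = 13.4 s.

13.4 s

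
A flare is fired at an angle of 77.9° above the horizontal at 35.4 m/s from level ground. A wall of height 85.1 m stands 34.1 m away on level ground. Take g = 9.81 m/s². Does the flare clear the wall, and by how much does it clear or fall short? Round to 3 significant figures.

v_x = 35.4 cos 77.9° = 7.420 m/s; v_y0 = 35.4 sin 77.9° = 34.61 m/s.
Time to reach the wall: t = 34.1 / 7.420 = 4.596 s.
Height at that point: y = 34.61×4.596 − 4.905×4.596² = 55.46 m.
That is 85.1 − 55.46 = 29.6 m below the top of the wall, so the flare does not clear it.

No — it falls 29.6 m short of clearing the wall.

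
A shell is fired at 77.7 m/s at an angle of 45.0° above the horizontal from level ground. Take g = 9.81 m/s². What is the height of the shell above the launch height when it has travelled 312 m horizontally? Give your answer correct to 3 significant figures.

v_x = 77.7 cos 45.0° = 54.94 m/s, v_y0 = 77.7 sin 45.0° = 54.94 m/s.
Time to reach x = 312 m: t = x / v_x = 312 / 54.94 = 5.679 s.
y = v_y0 t − ½ g t² = 54.94×5.679 − 4.905×5.679² = 154 m.

154 m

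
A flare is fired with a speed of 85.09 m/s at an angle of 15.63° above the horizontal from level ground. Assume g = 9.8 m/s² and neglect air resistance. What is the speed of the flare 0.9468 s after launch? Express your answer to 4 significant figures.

83.07 m/s

v_x = 85.09 cos 15.63° = 81.944 m/s (constant).
v_y(t) = 85.09 sin 15.63° − g t = 22.925 − 9.8 × 0.9468 = 13.646 m/s.
Speed = √(v_x² + v_y²) = √(6714.8 + 186.21) = 83.07 m/s.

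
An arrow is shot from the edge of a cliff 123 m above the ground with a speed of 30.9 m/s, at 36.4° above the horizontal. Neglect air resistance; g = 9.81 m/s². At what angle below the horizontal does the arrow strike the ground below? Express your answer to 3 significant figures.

v_x = 30.9 cos 36.4° = 24.87 m/s.
At impact |v_y| = √(v_y0² + 2 g h) = √(18.34² + 2×9.81×123) = 52.44 m/s.
Angle below horizontal = arctan(|v_y| / v_x) = arctan(52.44 / 24.87) = 64.6°.

64.6°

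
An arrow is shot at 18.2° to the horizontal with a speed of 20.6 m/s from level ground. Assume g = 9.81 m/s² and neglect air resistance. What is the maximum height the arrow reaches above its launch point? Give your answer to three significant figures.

Vertical component of launch velocity: v_y = 20.6 sin 18.2° = 6.434 m/s.
At the highest point the vertical velocity is zero, so v_y² = 2 g h_max.
h_max = (6.434)² / (2 × 9.81) = 41.40 / 19.62 = 2.11 m.

2.11 m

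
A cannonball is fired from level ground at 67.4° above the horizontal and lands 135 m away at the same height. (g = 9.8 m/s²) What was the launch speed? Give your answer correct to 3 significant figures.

On level ground, R = v₀² sin(2θ) / g, so v₀ = √(R g / sin 2θ).
sin(2 × 67.4°) = 0.7096.
v₀ = √(135 × 9.8 / 0.7096) = √1864 = 43.2 m/s.

43.2 m/s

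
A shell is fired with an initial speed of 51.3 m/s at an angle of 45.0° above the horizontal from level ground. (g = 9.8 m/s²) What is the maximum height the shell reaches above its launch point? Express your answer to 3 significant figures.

67.1 m

Vertical component of launch velocity: v_y = 51.3 sin 45.0° = 36.27 m/s.
At the highest point the vertical velocity is zero, so v_y² = 2 g h_max.
h_max = (36.27)² / (2 × 9.8) = 1316 / 19.60 = 67.1 m.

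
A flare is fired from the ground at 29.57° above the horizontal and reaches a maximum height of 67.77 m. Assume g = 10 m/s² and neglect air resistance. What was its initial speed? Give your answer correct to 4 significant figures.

74.60 m/s

At maximum height v_y = 0, so (v₀ sin θ)² = 2 g H.
v₀ sin 29.57° = √(2 × 10 × 67.77) = 36.816 m/s.
v₀ = 36.816 / sin 29.57° = 36.816 / 0.4935 = 74.60 m/s.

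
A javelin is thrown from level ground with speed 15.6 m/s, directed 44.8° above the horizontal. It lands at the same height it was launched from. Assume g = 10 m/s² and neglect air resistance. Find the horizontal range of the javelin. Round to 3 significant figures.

24.3 m

Components: v_x = 15.6 cos 44.8° = 11.07 m/s, v_y = 15.6 sin 44.8° = 10.99 m/s.
Time of flight (same landing height): t = 2 v_y / g = 2 × 10.99 / 10 = 2.198 s.
Range: R = v_x · t = 11.07 × 2.198 = 24.3 m.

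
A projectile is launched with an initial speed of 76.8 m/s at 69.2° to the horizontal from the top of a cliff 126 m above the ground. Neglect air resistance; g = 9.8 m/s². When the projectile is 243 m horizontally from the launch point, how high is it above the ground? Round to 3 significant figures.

v_x = 76.8 cos 69.2° = 27.27 m/s, v_y0 = 76.8 sin 69.2° = 71.79 m/s.
Time to reach x = 243 m: t = x / v_x = 243 / 27.27 = 8.911 s.
y = 126 + v_y0 t − ½ g t² = 126 + 71.79×8.911 − 4.900×8.911² = 377 m.

377 m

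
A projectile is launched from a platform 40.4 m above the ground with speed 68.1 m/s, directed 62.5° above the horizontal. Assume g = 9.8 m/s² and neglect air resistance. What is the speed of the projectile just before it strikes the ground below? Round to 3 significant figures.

73.7 m/s

v_x = 68.1 cos 62.5° = 31.45 m/s is unchanged throughout.
For the vertical component, v_y² = v_y0² + 2 g h = (60.41)² + 2×9.8×40.4 = 4441, so |v_y| = 66.64 m/s.
Impact speed = √(v_x² + v_y²) = √(989.1 + 4441) = 73.7 m/s.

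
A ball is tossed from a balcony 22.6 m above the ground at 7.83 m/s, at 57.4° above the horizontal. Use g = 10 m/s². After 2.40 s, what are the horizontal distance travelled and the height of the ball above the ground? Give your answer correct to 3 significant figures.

x = 10.1 m, y = 9.63 m

v_x = 7.83 cos 57.4° = 4.219 m/s; v_y0 = 7.83 sin 57.4° = 6.596 m/s.
x = v_x t = 4.219 × 2.40 = 10.1 m.
y = 22.6 + v_y0 t − ½ g t² = 9.63 m.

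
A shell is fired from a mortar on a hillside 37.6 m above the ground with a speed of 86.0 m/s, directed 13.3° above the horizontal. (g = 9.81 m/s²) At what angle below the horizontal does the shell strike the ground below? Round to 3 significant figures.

21.9°

v_x = 86.0 cos 13.3° = 83.69 m/s.
At impact |v_y| = √(v_y0² + 2 g h) = √(19.78² + 2×9.81×37.6) = 33.60 m/s.
Angle below horizontal = arctan(|v_y| / v_x) = arctan(33.60 / 83.69) = 21.9°.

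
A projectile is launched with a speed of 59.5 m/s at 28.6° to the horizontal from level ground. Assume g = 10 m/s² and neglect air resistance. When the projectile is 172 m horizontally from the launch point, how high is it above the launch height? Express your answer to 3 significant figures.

v_x = 59.5 cos 28.6° = 52.24 m/s, v_y0 = 59.5 sin 28.6° = 28.48 m/s.
Time to reach x = 172 m: t = x / v_x = 172 / 52.24 = 3.292 s.
y = v_y0 t − ½ g t² = 28.48×3.292 − 5.000×3.292² = 39.6 m.

39.6 m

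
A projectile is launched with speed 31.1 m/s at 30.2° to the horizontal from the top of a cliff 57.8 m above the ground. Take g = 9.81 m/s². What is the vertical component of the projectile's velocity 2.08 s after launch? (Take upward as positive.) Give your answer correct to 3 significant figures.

Initial vertical component: v_y0 = 31.1 sin 30.2° = 15.64 m/s.
v_y(t) = v_y0 − g t = 15.64 − 9.81 × 2.08 = -4.76 m/s.

-4.76 m/s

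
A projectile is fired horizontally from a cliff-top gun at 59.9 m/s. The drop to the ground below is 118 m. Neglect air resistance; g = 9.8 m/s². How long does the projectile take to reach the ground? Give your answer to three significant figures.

4.91 s

The horizontal speed doesn't affect the fall. With v_y0 = 0, h = ½ g t².
t = √(2 × 118 / 9.8) = √24.08 = 4.91 s.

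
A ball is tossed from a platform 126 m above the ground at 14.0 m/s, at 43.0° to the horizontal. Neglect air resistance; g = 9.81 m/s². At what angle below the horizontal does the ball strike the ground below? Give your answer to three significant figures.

78.6°

v_x = 14.0 cos 43.0° = 10.24 m/s.
At impact |v_y| = √(v_y0² + 2 g h) = √(9.548² + 2×9.81×126) = 50.63 m/s.
Angle below horizontal = arctan(|v_y| / v_x) = arctan(50.63 / 10.24) = 78.6°.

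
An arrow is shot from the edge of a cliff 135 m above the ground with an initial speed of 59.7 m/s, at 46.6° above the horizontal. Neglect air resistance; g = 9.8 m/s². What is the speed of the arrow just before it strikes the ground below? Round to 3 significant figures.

78.8 m/s

v_x = 59.7 cos 46.6° = 41.02 m/s is unchanged throughout.
For the vertical component, v_y² = v_y0² + 2 g h = (43.38)² + 2×9.8×135 = 4528, so |v_y| = 67.29 m/s.
Impact speed = √(v_x² + v_y²) = √(1683 + 4528) = 78.8 m/s.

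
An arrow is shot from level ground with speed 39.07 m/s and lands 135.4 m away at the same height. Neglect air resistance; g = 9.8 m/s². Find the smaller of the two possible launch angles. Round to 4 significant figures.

Level-ground range: R = v₀² sin(2θ)/g ⇒ sin 2θ = R g / v₀² = 135.4×9.8/39.07² = 0.8693.
2θ = arcsin(0.8693) = 60.377° or 180° − 60.377° = 119.623°.
So θ = 30.19° or θ = 59.81°.

30.19°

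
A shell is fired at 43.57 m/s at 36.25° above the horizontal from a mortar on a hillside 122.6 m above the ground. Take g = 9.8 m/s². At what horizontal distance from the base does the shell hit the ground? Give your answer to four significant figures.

290.9 m

Components: v_x = 43.57 cos 36.25° = 35.137 m/s, v_y = 43.57 sin 36.25° = 25.763 m/s.
Vertical: 0 = 122.6 + 25.763 t − ½(9.8) t² ⇒ 4.900 t² − 25.763 t − 122.6 = 0.
t = [25.763 + √(663.73 + 2403.0)] / 9.800 = 8.2797 s.
Horizontal: R = v_x · t = 35.137 × 8.2797 = 290.9 m.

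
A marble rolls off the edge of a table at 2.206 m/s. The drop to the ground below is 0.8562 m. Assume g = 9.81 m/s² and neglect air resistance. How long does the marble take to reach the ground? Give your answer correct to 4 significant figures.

0.4178 s

The horizontal speed doesn't affect the fall. With v_y0 = 0, h = ½ g t².
t = √(2 × 0.8562 / 9.81) = √0.17456 = 0.4178 s.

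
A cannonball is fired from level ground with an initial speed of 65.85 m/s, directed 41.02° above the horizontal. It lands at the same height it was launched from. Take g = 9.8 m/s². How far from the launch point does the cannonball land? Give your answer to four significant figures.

438.2 m

For level ground, R = v₀² sin(2θ) / g.
sin(2 × 41.02°) = sin 82.040° = 0.9904.
R = (65.85)² × 0.9904 / 9.8 = 438.2 m.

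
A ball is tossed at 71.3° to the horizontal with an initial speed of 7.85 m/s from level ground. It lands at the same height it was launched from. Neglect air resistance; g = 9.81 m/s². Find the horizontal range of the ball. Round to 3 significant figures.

For level ground, R = v₀² sin(2θ) / g.
sin(2 × 71.3°) = sin 142.6° = 0.6074.
R = (7.85)² × 0.6074 / 9.81 = 3.82 m.

3.82 m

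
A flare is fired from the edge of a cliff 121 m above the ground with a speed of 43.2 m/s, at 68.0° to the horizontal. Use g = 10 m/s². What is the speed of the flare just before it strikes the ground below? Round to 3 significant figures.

65.5 m/s

v_x = 43.2 cos 68.0° = 16.18 m/s is unchanged throughout.
For the vertical component, v_y² = v_y0² + 2 g h = (40.05)² + 2×10×121 = 4024, so |v_y| = 63.44 m/s.
Impact speed = √(v_x² + v_y²) = √(261.8 + 4024) = 65.5 m/s.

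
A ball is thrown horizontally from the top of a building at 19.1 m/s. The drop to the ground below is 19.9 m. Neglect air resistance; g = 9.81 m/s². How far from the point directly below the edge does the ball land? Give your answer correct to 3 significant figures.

Initial vertical velocity is zero, so the fall time comes from h = ½ g t²: t = √(2 × 19.9 / 9.81) = 2.014 s.
Horizontal motion is uniform at 19.1 m/s, so x = 19.1 × 2.014 = 38.5 m.

38.5 m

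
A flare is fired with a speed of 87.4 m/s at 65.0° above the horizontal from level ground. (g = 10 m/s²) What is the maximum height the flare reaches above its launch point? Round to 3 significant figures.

314 m

Vertical component of launch velocity: v_y = 87.4 sin 65.0° = 79.21 m/s.
At the highest point the vertical velocity is zero, so v_y² = 2 g h_max.
h_max = (79.21)² / (2 × 10) = 6274 / 20.00 = 314 m.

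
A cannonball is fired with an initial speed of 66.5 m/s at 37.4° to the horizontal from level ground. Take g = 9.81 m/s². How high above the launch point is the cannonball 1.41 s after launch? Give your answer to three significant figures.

47.2 m

v_y0 = 66.5 sin 37.4° = 40.39 m/s.
y(t) = v_y0 t − ½ g t² = 40.39×1.41 − 4.905×1.41² = 47.2 m.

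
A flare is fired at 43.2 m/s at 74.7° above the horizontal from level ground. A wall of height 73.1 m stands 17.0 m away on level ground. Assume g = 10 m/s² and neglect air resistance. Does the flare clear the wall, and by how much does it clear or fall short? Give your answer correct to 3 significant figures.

v_x = 43.2 cos 74.7° = 11.40 m/s; v_y0 = 43.2 sin 74.7° = 41.67 m/s.
Time to reach the wall: t = 17.0 / 11.40 = 1.491 s.
Height at that point: y = 41.67×1.491 − 5.000×1.491² = 51.01 m.
That is 73.1 − 51.01 = 22.1 m below the top of the wall, so the flare does not clear it.

No — it falls 22.1 m short of clearing the wall.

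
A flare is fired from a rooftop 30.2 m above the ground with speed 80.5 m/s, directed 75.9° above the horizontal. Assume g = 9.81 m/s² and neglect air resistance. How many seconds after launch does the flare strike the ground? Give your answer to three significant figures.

16.3 s

Vertical component: v_y = 80.5 sin 75.9° = 78.07 m/s.
Taking up as positive with launch at y = 30.2 m, landing at y = 0: 0 = 30.2 + 78.07 t − ½(9.81) t².
Solving 4.905 t² − 78.07 t − 30.2 = 0 gives t = [78.07 + √(78.07² + 4·4.905·30.2)] / 9.810 = 16.3 s.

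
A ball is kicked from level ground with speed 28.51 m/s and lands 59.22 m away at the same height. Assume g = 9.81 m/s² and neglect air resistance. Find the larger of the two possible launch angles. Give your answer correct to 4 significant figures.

Level-ground range: R = v₀² sin(2θ)/g ⇒ sin 2θ = R g / v₀² = 59.22×9.81/28.51² = 0.7147.
2θ = arcsin(0.7147) = 45.619° or 180° − 45.619° = 134.381°.
So θ = 22.81° or θ = 67.19°.

67.19°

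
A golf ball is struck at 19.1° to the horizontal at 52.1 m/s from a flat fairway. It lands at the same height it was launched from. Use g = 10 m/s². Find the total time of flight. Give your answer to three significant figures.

3.41 s

Vertical component: v_y = 52.1 sin 19.1° = 17.05 m/s.
For a projectile landing at launch height, time of flight is t = 2 v_y / g = 2 × 17.05 / 10 = 3.41 s.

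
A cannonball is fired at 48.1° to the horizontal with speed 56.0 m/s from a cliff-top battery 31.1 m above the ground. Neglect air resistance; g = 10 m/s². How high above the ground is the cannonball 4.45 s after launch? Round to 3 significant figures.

118 m

v_y0 = 56.0 sin 48.1° = 41.68 m/s.
y(t) = 31.1 + v_y0 t − ½ g t² = 31.1 + 41.68×4.45 − ½×10×4.45² = 118 m.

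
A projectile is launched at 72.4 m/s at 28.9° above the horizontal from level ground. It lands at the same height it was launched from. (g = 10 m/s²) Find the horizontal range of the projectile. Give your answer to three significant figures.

444 m

For level ground, R = v₀² sin(2θ) / g.
sin(2 × 28.9°) = sin 57.80° = 0.8462.
R = (72.4)² × 0.8462 / 10 = 444 m.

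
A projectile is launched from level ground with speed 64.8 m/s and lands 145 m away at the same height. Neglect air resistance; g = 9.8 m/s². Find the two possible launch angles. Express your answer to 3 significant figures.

9.89° and 80.1°

Level-ground range: R = v₀² sin(2θ)/g ⇒ sin 2θ = R g / v₀² = 145×9.8/64.8² = 0.3384.
2θ = arcsin(0.3384) = 19.78° or 180° − 19.78° = 160.22°.
So θ = 9.89° or θ = 80.1°.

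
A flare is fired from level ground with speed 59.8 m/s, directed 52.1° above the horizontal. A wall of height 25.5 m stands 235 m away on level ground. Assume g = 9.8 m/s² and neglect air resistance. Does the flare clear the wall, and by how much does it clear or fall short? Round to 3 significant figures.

v_x = 59.8 cos 52.1° = 36.73 m/s; v_y0 = 59.8 sin 52.1° = 47.19 m/s.
Time to reach the wall: t = 235 / 36.73 = 6.398 s.
Height at that point: y = 47.19×6.398 − 4.900×6.398² = 101.3 m.
That is 101.3 − 25.5 = 75.8 m above the top of the wall, so the flare clears it.

Yes — it clears the wall by 75.8 m.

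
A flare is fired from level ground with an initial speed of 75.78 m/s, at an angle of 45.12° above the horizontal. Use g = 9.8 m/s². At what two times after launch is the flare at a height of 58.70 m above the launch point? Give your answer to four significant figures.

1.232 s and 9.727 s

v_y0 = 75.78 sin 45.12° = 53.697 m/s.
Set y = v_y0 t − ½ g t² = 58.70: 4.900 t² − 53.697 t + 58.70 = 0.
t = [53.697 ± √(2883.4 − 1150.5)] / 9.8 = (53.697 ± 41.628) / 9.8, giving t = 1.232 s or t = 9.727 s.
So the flare is at 58.70 m at t = 1.232 s (rising) and t = 9.727 s (falling).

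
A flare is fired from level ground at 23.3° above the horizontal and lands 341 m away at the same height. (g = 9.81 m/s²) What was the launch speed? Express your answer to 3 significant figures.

67.9 m/s

On level ground, R = v₀² sin(2θ) / g, so v₀ = √(R g / sin 2θ).
sin(2 × 23.3°) = 0.7266.
v₀ = √(341 × 9.81 / 0.7266) = √4604 = 67.9 m/s.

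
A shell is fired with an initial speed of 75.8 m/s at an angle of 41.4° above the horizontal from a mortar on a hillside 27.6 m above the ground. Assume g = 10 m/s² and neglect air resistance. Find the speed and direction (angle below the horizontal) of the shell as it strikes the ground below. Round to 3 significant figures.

v_x = 75.8 cos 41.4° = 56.86 m/s (constant).
|v_y| at impact = √((50.13)² + 2×10×27.6) = 55.36 m/s.
Speed = √(56.86² + 55.36²) = 79.4 m/s; angle = arctan(55.36/56.86) = 44.2° below horizontal.

79.4 m/s at 44.2° below the horizontal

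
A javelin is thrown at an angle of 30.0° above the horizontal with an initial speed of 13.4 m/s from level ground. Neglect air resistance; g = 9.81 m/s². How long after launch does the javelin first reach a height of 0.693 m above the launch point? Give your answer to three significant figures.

v_y0 = 13.4 sin 30.0° = 6.700 m/s.
Set y = v_y0 t − ½ g t² = 0.693: 4.905 t² − 6.700 t + 0.693 = 0.
t = [6.700 ± √(44.89 − 13.60)] / 9.81 = (6.700 ± 5.594) / 9.81, giving t = 0.113 s or t = 1.25 s.
The javelin is on the way up at the first time, so t = 0.113 s.

0.113 s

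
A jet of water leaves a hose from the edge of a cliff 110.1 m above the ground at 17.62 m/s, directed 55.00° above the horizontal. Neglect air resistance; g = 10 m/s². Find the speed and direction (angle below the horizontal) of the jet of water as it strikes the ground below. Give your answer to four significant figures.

v_x = 17.62 cos 55.00° = 10.106 m/s (constant).
|v_y| at impact = √((14.433)² + 2×10×110.1) = 49.095 m/s.
Speed = √(10.106² + 49.095²) = 50.12 m/s; angle = arctan(49.095/10.106) = 78.37° below horizontal.

50.12 m/s at 78.37° below the horizontal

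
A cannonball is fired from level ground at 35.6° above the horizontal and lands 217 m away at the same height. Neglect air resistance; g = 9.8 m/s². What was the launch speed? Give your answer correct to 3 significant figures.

47.4 m/s

On level ground, R = v₀² sin(2θ) / g, so v₀ = √(R g / sin 2θ).
sin(2 × 35.6°) = 0.9466.
v₀ = √(217 × 9.8 / 0.9466) = √2247 = 47.4 m/s.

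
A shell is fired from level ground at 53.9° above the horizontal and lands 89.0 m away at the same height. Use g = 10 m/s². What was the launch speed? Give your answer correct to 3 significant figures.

On level ground, R = v₀² sin(2θ) / g, so v₀ = √(R g / sin 2θ).
sin(2 × 53.9°) = 0.9521.
v₀ = √(89.0 × 10 / 0.9521) = √934.8 = 30.6 m/s.

30.6 m/s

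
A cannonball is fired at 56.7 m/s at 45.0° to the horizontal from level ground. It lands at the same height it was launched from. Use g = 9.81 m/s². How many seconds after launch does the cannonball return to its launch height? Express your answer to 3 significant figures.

8.17 s

Vertical component: v_y = 56.7 sin 45.0° = 40.09 m/s.
For a projectile landing at launch height, time of flight is t = 2 v_y / g = 2 × 40.09 / 9.81 = 8.17 s.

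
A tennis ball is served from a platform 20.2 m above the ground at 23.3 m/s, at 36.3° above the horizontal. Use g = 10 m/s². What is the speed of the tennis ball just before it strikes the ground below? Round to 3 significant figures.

v_x = 23.3 cos 36.3° = 18.78 m/s is unchanged throughout.
For the vertical component, v_y² = v_y0² + 2 g h = (13.79)² + 2×10×20.2 = 594.2, so |v_y| = 24.38 m/s.
Impact speed = √(v_x² + v_y²) = √(352.7 + 594.2) = 30.8 m/s.

30.8 m/s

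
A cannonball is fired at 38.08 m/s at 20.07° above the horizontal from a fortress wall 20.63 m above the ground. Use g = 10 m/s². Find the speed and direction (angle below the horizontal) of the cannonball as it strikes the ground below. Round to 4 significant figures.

43.16 m/s at 34.03° below the horizontal

v_x = 38.08 cos 20.07° = 35.768 m/s (constant).
|v_y| at impact = √((13.068)² + 2×10×20.63) = 24.153 m/s.
Speed = √(35.768² + 24.153²) = 43.16 m/s; angle = arctan(24.153/35.768) = 34.03° below horizontal.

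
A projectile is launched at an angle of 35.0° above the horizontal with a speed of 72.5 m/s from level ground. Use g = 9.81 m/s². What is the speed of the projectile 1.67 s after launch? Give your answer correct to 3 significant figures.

v_x = 72.5 cos 35.0° = 59.39 m/s (constant).
v_y(t) = 72.5 sin 35.0° − g t = 41.58 − 9.81 × 1.67 = 25.20 m/s.
Speed = √(v_x² + v_y²) = √(3527 + 635.0) = 64.5 m/s.

64.5 m/s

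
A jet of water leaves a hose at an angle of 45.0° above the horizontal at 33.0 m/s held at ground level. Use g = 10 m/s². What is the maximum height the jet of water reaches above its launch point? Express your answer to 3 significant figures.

27.2 m

Vertical component of launch velocity: v_y = 33.0 sin 45.0° = 23.33 m/s.
At the highest point the vertical velocity is zero, so v_y² = 2 g h_max.
h_max = (23.33)² / (2 × 10) = 544.3 / 20.00 = 27.2 m.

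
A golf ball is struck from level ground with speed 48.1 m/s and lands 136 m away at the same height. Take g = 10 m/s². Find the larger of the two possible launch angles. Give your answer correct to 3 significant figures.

72.0°

Level-ground range: R = v₀² sin(2θ)/g ⇒ sin 2θ = R g / v₀² = 136×10/48.1² = 0.5878.
2θ = arcsin(0.5878) = 36.00° or 180° − 36.00° = 144.00°.
So θ = 18.0° or θ = 72.0°.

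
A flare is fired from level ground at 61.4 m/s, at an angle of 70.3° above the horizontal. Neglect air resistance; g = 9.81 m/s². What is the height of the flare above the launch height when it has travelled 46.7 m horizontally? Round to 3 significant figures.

v_x = 61.4 cos 70.3° = 20.70 m/s, v_y0 = 61.4 sin 70.3° = 57.81 m/s.
Time to reach x = 46.7 m: t = x / v_x = 46.7 / 20.70 = 2.256 s.
y = v_y0 t − ½ g t² = 57.81×2.256 − 4.905×2.256² = 105 m.

105 m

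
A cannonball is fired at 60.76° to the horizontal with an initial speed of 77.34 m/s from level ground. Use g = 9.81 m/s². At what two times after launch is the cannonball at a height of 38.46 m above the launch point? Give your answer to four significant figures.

0.5957 s and 13.16 s

v_y0 = 77.34 sin 60.76° = 67.485 m/s.
Set y = v_y0 t − ½ g t² = 38.46: 4.905 t² − 67.485 t + 38.46 = 0.
t = [67.485 ± √(4554.2 − 754.59)] / 9.81 = (67.485 ± 61.641) / 9.81, giving t = 0.5957 s or t = 13.16 s.
So the cannonball is at 38.46 m at t = 0.5957 s (rising) and t = 13.16 s (falling).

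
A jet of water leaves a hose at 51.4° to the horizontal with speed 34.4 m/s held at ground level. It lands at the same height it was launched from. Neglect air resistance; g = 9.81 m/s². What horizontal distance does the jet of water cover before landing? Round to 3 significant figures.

118 m

Components: v_x = 34.4 cos 51.4° = 21.46 m/s, v_y = 34.4 sin 51.4° = 26.88 m/s.
Time of flight (same landing height): t = 2 v_y / g = 2 × 26.88 / 9.81 = 5.480 s.
Range: R = v_x · t = 21.46 × 5.480 = 118 m.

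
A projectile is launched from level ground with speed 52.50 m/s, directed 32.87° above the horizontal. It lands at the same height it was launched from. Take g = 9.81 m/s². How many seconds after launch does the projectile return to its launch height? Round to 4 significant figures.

5.809 s

Vertical component: v_y = 52.50 sin 32.87° = 28.494 m/s.
For a projectile landing at launch height, time of flight is t = 2 v_y / g = 2 × 28.494 / 9.81 = 5.809 s.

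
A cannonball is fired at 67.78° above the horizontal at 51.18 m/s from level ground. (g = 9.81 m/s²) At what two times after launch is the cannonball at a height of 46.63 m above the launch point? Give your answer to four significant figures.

v_y0 = 51.18 sin 67.78° = 47.379 m/s.
Set y = v_y0 t − ½ g t² = 46.63: 4.905 t² − 47.379 t + 46.63 = 0.
t = [47.379 ± √(2244.8 − 914.88)] / 9.81 = (47.379 ± 36.468) / 9.81, giving t = 1.112 s or t = 8.547 s.
So the cannonball is at 46.63 m at t = 1.112 s (rising) and t = 8.547 s (falling).

1.112 s and 8.547 s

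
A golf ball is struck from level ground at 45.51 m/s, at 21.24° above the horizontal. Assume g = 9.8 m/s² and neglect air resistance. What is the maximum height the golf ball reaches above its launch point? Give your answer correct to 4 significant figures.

13.87 m

Vertical component of launch velocity: v_y = 45.51 sin 21.24° = 16.487 m/s.
At the highest point the vertical velocity is zero, so v_y² = 2 g h_max.
h_max = (16.487)² / (2 × 9.8) = 271.82 / 19.60 = 13.87 m.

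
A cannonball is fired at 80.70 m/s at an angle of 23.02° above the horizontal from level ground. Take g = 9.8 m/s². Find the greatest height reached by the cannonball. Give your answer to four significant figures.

Vertical component of launch velocity: v_y = 80.70 sin 23.02° = 31.558 m/s.
At the highest point the vertical velocity is zero, so v_y² = 2 g h_max.
h_max = (31.558)² / (2 × 9.8) = 995.91 / 19.60 = 50.81 m.

50.81 m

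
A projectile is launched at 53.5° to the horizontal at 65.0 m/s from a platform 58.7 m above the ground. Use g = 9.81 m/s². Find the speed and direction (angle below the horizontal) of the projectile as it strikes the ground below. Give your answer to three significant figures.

v_x = 65.0 cos 53.5° = 38.66 m/s (constant).
|v_y| at impact = √((52.25)² + 2×9.81×58.7) = 62.30 m/s.
Speed = √(38.66² + 62.30²) = 73.3 m/s; angle = arctan(62.30/38.66) = 58.2° below horizontal.

73.3 m/s at 58.2° below the horizontal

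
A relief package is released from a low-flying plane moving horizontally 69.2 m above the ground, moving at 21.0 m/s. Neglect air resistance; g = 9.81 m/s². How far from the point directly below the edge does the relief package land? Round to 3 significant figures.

78.9 m

Initial vertical velocity is zero, so the fall time comes from h = ½ g t²: t = √(2 × 69.2 / 9.81) = 3.756 s.
Horizontal motion is uniform at 21.0 m/s, so x = 21.0 × 3.756 = 78.9 m.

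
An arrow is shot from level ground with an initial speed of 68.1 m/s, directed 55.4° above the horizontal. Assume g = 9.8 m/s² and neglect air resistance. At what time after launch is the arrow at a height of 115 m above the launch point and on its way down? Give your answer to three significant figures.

v_y0 = 68.1 sin 55.4° = 56.06 m/s.
Set y = v_y0 t − ½ g t² = 115: 4.900 t² − 56.06 t + 115 = 0.
t = [56.06 ± √(3143 − 2254)] / 9.8 = (56.06 ± 29.82) / 9.8, giving t = 2.68 s or t = 8.76 s.
On the way down corresponds to the larger root: t = 8.76 s.

8.76 s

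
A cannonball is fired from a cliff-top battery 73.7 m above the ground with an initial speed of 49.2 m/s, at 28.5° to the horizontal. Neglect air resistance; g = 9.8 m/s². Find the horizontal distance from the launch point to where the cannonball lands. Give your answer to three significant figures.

Components: v_x = 49.2 cos 28.5° = 43.24 m/s, v_y = 49.2 sin 28.5° = 23.48 m/s.
Vertical: 0 = 73.7 + 23.48 t − ½(9.8) t² ⇒ 4.900 t² − 23.48 t − 73.7 = 0.
t = [23.48 + √(551.3 + 1445)] / 9.800 = 6.955 s.
Horizontal: R = v_x · t = 43.24 × 6.955 = 301 m.

301 m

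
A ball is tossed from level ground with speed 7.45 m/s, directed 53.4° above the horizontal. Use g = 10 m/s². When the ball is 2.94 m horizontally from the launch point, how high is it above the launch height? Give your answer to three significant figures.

1.77 m

v_x = 7.45 cos 53.4° = 4.442 m/s, v_y0 = 7.45 sin 53.4° = 5.981 m/s.
Time to reach x = 2.94 m: t = x / v_x = 2.94 / 4.442 = 0.6619 s.
y = v_y0 t − ½ g t² = 5.981×0.6619 − 5.000×0.6619² = 1.77 m.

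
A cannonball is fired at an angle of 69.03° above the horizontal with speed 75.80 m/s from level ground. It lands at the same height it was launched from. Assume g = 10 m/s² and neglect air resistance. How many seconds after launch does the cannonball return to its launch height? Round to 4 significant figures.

Vertical component: v_y = 75.80 sin 69.03° = 70.780 m/s.
For a projectile landing at launch height, time of flight is t = 2 v_y / g = 2 × 70.780 / 10 = 14.16 s.

14.16 s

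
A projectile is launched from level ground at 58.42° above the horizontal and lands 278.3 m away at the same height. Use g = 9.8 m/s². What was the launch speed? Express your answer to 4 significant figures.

55.29 m/s

On level ground, R = v₀² sin(2θ) / g, so v₀ = √(R g / sin 2θ).
sin(2 × 58.42°) = 0.8923.
v₀ = √(278.3 × 9.8 / 0.8923) = √3056.5 = 55.29 m/s.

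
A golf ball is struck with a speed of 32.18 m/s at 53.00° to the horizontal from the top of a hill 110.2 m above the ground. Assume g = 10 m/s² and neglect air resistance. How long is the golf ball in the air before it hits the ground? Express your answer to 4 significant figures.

Vertical component: v_y = 32.18 sin 53.00° = 25.700 m/s.
Taking up as positive with launch at y = 110.2 m, landing at y = 0: 0 = 110.2 + 25.700 t − ½(10) t².
Solving 5.000 t² − 25.700 t − 110.2 = 0 gives t = [25.700 + √(25.700² + 4·5.000·110.2)] / 10.00 = 7.922 s.

7.922 s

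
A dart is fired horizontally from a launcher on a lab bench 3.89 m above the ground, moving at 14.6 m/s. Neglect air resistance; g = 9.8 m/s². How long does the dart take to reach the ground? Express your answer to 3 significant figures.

The horizontal speed doesn't affect the fall. With v_y0 = 0, h = ½ g t².
t = √(2 × 3.89 / 9.8) = √0.7939 = 0.891 s.

0.891 s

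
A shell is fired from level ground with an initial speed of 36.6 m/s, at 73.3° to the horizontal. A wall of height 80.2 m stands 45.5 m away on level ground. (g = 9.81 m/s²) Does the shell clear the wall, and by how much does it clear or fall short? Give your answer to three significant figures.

v_x = 36.6 cos 73.3° = 10.52 m/s; v_y0 = 36.6 sin 73.3° = 35.06 m/s.
Time to reach the wall: t = 45.5 / 10.52 = 4.325 s.
Height at that point: y = 35.06×4.325 − 4.905×4.325² = 59.88 m.
That is 80.2 − 59.88 = 20.3 m below the top of the wall, so the shell does not clear it.

No — it falls 20.3 m short of clearing the wall.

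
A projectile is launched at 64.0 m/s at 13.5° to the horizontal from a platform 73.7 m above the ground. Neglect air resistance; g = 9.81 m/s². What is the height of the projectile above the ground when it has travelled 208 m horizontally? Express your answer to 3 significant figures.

68.8 m

v_x = 64.0 cos 13.5° = 62.23 m/s, v_y0 = 64.0 sin 13.5° = 14.94 m/s.
Time to reach x = 208 m: t = x / v_x = 208 / 62.23 = 3.342 s.
y = 73.7 + v_y0 t − ½ g t² = 73.7 + 14.94×3.342 − 4.905×3.342² = 68.8 m.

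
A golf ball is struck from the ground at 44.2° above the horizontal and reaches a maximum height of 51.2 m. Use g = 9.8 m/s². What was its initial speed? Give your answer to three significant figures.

45.4 m/s

At maximum height v_y = 0, so (v₀ sin θ)² = 2 g H.
v₀ sin 44.2° = √(2 × 9.8 × 51.2) = 31.68 m/s.
v₀ = 31.68 / sin 44.2° = 31.68 / 0.6972 = 45.4 m/s.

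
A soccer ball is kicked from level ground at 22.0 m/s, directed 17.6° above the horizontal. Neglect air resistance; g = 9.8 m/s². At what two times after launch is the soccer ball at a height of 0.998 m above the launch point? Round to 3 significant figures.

0.172 s and 1.19 s

v_y0 = 22.0 sin 17.6° = 6.652 m/s.
Set y = v_y0 t − ½ g t² = 0.998: 4.900 t² − 6.652 t + 0.998 = 0.
t = [6.652 ± √(44.25 − 19.56)] / 9.8 = (6.652 ± 4.969) / 9.8, giving t = 0.172 s or t = 1.19 s.
So the soccer ball is at 0.998 m at t = 0.172 s (rising) and t = 1.19 s (falling).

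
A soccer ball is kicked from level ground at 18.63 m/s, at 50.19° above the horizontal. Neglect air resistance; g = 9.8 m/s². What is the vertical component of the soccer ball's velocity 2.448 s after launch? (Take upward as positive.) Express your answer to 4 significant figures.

Initial vertical component: v_y0 = 18.63 sin 50.19° = 14.311 m/s.
v_y(t) = v_y0 − g t = 14.311 − 9.8 × 2.448 = -9.679 m/s.

-9.679 m/s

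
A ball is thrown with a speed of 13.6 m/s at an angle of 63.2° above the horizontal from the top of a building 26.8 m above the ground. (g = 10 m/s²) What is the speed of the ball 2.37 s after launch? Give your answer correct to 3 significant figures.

13.1 m/s

v_x = 13.6 cos 63.2° = 6.132 m/s (constant).
v_y(t) = 13.6 sin 63.2° − g t = 12.14 − 10 × 2.37 = -11.56 m/s.
Speed = √(v_x² + v_y²) = √(37.60 + 133.6) = 13.1 m/s.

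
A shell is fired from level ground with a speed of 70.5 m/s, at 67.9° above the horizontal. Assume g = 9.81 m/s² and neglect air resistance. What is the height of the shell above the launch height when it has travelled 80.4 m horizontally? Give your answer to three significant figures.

v_x = 70.5 cos 67.9° = 26.52 m/s, v_y0 = 70.5 sin 67.9° = 65.32 m/s.
Time to reach x = 80.4 m: t = x / v_x = 80.4 / 26.52 = 3.032 s.
y = v_y0 t − ½ g t² = 65.32×3.032 − 4.905×3.032² = 153 m.

153 m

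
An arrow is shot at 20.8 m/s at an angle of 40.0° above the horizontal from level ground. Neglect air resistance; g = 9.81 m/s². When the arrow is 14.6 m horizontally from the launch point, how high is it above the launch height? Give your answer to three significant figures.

8.13 m

v_x = 20.8 cos 40.0° = 15.93 m/s, v_y0 = 20.8 sin 40.0° = 13.37 m/s.
Time to reach x = 14.6 m: t = x / v_x = 14.6 / 15.93 = 0.9165 s.
y = v_y0 t − ½ g t² = 13.37×0.9165 − 4.905×0.9165² = 8.13 m.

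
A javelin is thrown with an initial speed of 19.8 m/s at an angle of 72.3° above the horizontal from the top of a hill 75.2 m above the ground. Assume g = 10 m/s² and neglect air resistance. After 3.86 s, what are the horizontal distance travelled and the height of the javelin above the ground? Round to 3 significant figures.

v_x = 19.8 cos 72.3° = 6.020 m/s; v_y0 = 19.8 sin 72.3° = 18.86 m/s.
x = v_x t = 6.020 × 3.86 = 23.2 m.
y = 75.2 + v_y0 t − ½ g t² = 73.5 m.

x = 23.2 m, y = 73.5 m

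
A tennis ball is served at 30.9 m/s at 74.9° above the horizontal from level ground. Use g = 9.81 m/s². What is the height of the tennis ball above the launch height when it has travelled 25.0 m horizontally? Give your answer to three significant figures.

45.3 m

v_x = 30.9 cos 74.9° = 8.050 m/s, v_y0 = 30.9 sin 74.9° = 29.83 m/s.
Time to reach x = 25.0 m: t = x / v_x = 25.0 / 8.050 = 3.106 s.
y = v_y0 t − ½ g t² = 29.83×3.106 − 4.905×3.106² = 45.3 m.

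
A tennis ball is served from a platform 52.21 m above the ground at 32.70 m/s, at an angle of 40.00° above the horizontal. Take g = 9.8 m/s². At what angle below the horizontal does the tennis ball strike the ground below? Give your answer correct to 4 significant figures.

v_x = 32.70 cos 40.00° = 25.050 m/s.
At impact |v_y| = √(v_y0² + 2 g h) = √(21.019² + 2×9.8×52.21) = 38.277 m/s.
Angle below horizontal = arctan(|v_y| / v_x) = arctan(38.277 / 25.050) = 56.80°.

56.80°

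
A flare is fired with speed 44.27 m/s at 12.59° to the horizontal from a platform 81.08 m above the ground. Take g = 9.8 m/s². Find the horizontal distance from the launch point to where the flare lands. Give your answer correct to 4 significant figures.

Components: v_x = 44.27 cos 12.59° = 43.206 m/s, v_y = 44.27 sin 12.59° = 9.6497 m/s.
Vertical: 0 = 81.08 + 9.6497 t − ½(9.8) t² ⇒ 4.900 t² − 9.6497 t − 81.08 = 0.
t = [9.6497 + √(93.117 + 1589.2)] / 9.800 = 5.1700 s.
Horizontal: R = v_x · t = 43.206 × 5.1700 = 223.4 m.

223.4 m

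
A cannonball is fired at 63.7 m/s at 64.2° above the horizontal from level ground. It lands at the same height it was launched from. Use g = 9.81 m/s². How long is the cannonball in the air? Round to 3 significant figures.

11.7 s

Vertical component: v_y = 63.7 sin 64.2° = 57.35 m/s.
For a projectile landing at launch height, time of flight is t = 2 v_y / g = 2 × 57.35 / 9.81 = 11.7 s.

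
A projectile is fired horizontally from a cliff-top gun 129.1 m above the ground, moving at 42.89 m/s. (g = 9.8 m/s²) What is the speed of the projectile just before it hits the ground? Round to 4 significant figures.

66.11 m/s

Fall time: t = √(2 × 129.1 / 9.8) = 5.1329 s.
At impact: v_x = 42.89 m/s (unchanged), v_y = g t = 9.8 × 5.1329 = 50.302 m/s.
Speed = √(v_x² + v_y²) = √(1839.6 + 2530.3) = 66.11 m/s.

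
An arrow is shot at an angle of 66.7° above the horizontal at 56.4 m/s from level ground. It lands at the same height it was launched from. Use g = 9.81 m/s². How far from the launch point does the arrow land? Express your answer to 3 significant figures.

236 m

Components: v_x = 56.4 cos 66.7° = 22.31 m/s, v_y = 56.4 sin 66.7° = 51.80 m/s.
Time of flight (same landing height): t = 2 v_y / g = 2 × 51.80 / 9.81 = 10.56 s.
Range: R = v_x · t = 22.31 × 10.56 = 236 m.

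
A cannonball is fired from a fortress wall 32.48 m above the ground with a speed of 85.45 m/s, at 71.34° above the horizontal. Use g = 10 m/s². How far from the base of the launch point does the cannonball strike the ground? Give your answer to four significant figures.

453.4 m

Components: v_x = 85.45 cos 71.34° = 27.340 m/s, v_y = 85.45 sin 71.34° = 80.958 m/s.
Vertical: 0 = 32.48 + 80.958 t − ½(10) t² ⇒ 5.000 t² − 80.958 t − 32.48 = 0.
t = [80.958 + √(6554.2 + 649.60)] / 10.00 = 16.583 s.
Horizontal: R = v_x · t = 27.340 × 16.583 = 453.4 m.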